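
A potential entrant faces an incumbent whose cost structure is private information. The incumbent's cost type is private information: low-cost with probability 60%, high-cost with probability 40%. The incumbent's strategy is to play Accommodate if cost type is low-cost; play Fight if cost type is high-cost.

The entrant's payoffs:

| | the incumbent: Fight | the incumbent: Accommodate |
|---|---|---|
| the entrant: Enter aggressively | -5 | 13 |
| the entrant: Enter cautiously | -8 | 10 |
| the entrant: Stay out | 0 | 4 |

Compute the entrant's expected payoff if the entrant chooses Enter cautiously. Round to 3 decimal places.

2.800

Take the expectation over the incumbent's cost type, weighting each type's action by its prior probability.
E[Enter cautiously] = 0.6·10 + 0.4·(-8) = 6 + (-3.2) = 2.8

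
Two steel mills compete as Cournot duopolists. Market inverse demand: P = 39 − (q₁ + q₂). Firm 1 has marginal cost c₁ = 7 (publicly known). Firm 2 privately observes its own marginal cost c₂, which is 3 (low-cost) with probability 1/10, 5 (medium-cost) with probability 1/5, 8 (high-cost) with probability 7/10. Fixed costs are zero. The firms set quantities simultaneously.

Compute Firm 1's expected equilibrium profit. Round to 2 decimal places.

Type-c best response for Firm 2: q₂(c) = (39 − c)/2 − q₁/2.
Firm 1 maximizes expected profit; its first-order condition is 39 − 2q₁ − E[q₂] − 7 = 0.
Substituting E[q₂] and solving: E[c₂] = 6.9, so q₁ = (39 − 2·7 + 6.9)/3 = 10.6333.
E[P] = 39 − (q₁ + E[q₂]) = 17.6333; Firm 1's expected profit = (E[P] − 7)·q₁ = (17.6333 − 7)·10.6333 = 113.068.

113.07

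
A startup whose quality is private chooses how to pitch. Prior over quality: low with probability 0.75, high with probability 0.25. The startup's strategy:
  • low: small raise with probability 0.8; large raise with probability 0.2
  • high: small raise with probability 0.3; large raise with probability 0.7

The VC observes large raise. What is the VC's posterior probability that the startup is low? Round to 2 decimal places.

0.46

Apply Bayes' rule using the sender's strategy as the likelihood.
P(large raise) = 0.75·0.2 + 0.25·0.7 = 0.325
P(low | large raise) = (0.75·0.2) / 0.325 = 0.15 / 0.325 = 0.461538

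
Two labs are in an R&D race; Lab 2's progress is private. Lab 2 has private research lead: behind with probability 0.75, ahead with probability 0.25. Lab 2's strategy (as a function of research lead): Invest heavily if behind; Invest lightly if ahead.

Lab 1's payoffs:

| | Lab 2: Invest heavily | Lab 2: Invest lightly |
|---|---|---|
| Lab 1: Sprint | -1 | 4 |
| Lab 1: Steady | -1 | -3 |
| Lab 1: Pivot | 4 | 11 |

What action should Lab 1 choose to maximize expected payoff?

Pivot

E[Sprint] = 0.75·(-1) + 0.25·(4) = 0.25
E[Steady] = 0.75·(-1) + 0.25·(-3) = -1.5
E[Pivot] = 0.75·(4) + 0.25·(11) = 5.75
Best response: Pivot (5.75 is the largest).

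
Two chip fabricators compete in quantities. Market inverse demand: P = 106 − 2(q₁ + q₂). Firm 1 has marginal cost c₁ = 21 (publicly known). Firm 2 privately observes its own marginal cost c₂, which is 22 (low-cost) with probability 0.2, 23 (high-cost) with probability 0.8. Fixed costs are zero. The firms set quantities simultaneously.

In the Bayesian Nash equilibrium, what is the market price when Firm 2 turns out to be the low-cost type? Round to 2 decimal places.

Firm 2 with cost c maximizes (106 − 2(q₁+q₂) − c)·q₂, giving q₂(c) = (106 − c − 2q₁)/4.
E[c₂] = 0.2·22 + 0.8·23 = 22.8
Firm 1's FOC against E[q₂] yields q₁ = (106 − 2·21 + E[c₂])/6 = (106 − 42 + 22.8)/6 = 14.4667.
q₂(low-cost) = 13.7667, so P = 106 − 2·(14.4667 + 13.7667) = 49.5333.

49.53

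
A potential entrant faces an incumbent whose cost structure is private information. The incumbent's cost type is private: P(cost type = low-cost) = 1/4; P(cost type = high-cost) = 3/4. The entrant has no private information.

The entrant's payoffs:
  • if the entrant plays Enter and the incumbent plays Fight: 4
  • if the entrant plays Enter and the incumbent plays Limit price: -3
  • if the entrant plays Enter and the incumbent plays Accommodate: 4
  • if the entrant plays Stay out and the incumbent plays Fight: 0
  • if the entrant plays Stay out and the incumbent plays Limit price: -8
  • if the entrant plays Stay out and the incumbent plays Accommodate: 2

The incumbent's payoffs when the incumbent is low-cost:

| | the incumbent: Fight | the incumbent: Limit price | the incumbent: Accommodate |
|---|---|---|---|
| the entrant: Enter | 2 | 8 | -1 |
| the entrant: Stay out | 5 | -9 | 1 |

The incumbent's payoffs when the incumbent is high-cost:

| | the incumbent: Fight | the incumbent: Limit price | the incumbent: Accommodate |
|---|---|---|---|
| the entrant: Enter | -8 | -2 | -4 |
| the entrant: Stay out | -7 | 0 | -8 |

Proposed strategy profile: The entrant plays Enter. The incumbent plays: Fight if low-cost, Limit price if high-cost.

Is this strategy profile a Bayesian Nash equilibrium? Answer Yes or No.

No

The entrant plays Enter: E[Enter] = 1/4·(4) + 3/4·(-3) = -5/4; E[Stay out] = -6. Best-responding. ✓
The incumbent (cost type low-cost), facing Enter: Fight gives 2, Limit price gives 8, Accommodate gives -1. Proposed Fight is not best — profitable deviation exists. ✗
The incumbent (cost type high-cost), facing Enter: Fight gives -8, Limit price gives -2, Accommodate gives -4. Proposed Limit price is best. ✓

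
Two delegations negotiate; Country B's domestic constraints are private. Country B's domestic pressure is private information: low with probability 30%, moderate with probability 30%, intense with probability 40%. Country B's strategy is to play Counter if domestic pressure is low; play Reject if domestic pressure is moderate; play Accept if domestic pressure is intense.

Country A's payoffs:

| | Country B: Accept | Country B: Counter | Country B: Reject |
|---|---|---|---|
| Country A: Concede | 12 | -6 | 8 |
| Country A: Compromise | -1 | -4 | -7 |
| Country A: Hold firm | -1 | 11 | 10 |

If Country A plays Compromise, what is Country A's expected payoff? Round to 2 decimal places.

-3.70

Take the expectation over Country B's domestic pressure, weighting each type's action by its prior probability.
E[Compromise] = 0.3·(-4) + 0.3·(-7) + 0.4·(-1) = (-1.2) + (-2.1) + (-0.4) = -3.7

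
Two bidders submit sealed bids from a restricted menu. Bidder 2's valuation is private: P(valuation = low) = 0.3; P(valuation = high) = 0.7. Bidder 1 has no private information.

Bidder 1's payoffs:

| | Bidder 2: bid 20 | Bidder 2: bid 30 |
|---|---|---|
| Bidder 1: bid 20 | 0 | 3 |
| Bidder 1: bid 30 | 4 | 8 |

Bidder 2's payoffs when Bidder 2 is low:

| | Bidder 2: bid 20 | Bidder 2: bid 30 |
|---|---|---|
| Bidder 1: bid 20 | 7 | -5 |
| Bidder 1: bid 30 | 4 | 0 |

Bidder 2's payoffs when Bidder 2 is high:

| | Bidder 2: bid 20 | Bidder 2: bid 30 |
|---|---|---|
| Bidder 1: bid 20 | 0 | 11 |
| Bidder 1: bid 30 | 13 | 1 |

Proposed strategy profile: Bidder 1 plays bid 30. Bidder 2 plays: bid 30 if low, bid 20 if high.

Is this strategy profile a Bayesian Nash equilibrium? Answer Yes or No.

No

Bidder 1 plays bid 30: E[bid 30] = 0.3·(8) + 0.7·(4) = 5.2; E[bid 20] = 0.9. Best-responding. ✓
Bidder 2 (valuation low), facing bid 30: bid 20 gives 4, bid 30 gives 0. Proposed bid 30 is not best — profitable deviation exists. ✗
Bidder 2 (valuation high), facing bid 30: bid 20 gives 13, bid 30 gives 1. Proposed bid 20 is best. ✓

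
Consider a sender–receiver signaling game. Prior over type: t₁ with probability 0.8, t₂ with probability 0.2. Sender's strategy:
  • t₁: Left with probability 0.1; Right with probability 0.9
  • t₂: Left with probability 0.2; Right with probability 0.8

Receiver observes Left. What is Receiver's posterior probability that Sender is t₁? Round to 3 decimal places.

0.667

P(Left) = 0.8·0.1 + 0.2·0.2 = 0.12
P(t₁ | Left) = (0.8·0.1) / 0.12 = 0.08 / 0.12 = 0.666667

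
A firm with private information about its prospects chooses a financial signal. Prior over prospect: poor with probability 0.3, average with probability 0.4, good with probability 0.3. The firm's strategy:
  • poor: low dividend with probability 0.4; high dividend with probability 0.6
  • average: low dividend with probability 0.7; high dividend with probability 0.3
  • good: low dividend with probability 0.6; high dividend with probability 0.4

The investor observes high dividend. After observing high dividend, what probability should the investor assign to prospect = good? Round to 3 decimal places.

0.286

P(high dividend) = 0.3·0.6 + 0.4·0.3 + 0.3·0.4 = 0.42
P(good | high dividend) = (0.3·0.4) / 0.42 = 0.12 / 0.42 = 0.285714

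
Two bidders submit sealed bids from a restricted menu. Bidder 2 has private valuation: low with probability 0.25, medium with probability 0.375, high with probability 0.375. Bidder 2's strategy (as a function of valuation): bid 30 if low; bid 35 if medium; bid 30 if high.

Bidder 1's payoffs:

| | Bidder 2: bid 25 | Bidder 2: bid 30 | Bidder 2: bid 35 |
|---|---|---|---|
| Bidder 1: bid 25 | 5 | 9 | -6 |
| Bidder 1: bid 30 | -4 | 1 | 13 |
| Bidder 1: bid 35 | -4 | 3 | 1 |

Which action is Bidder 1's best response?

bid 30

E[bid 25] = 0.25·(9) + 0.375·(-6) + 0.375·(9) = 3.375
E[bid 30] = 0.25·(1) + 0.375·(13) + 0.375·(1) = 5.5
E[bid 35] = 0.25·(3) + 0.375·(1) + 0.375·(3) = 2.25
Best response: bid 30 (5.5 is the largest).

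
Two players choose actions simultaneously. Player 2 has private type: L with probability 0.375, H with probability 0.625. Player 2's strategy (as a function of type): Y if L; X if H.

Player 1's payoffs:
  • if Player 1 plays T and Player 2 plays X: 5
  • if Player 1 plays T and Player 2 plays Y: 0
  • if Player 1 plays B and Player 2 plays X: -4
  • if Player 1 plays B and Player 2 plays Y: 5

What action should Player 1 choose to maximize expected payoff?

T

Compute Player 1's expected payoff for each action, taking the expectation over Player 2's type.
E[T] = 0.375·(0) + 0.625·(5) = 3.125
E[B] = 0.375·(5) + 0.625·(-4) = -0.625
Best response: T (3.125 is the largest).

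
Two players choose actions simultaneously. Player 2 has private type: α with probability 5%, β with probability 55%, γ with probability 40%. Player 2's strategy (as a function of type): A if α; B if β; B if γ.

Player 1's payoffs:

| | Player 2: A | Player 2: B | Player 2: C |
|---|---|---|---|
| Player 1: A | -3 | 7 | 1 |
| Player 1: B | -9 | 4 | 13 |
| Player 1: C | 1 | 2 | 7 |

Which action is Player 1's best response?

E[A] = 0.05·(-3) + 0.55·(7) + 0.4·(7) = 6.5
E[B] = 0.05·(-9) + 0.55·(4) + 0.4·(4) = 3.35
E[C] = 0.05·(1) + 0.55·(2) + 0.4·(2) = 1.95
Best response: A (6.5 is the largest).

A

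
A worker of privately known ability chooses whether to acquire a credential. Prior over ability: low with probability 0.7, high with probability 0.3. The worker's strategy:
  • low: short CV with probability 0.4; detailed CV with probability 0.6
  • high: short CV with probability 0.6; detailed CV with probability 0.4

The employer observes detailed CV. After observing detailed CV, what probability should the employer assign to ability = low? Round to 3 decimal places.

P(detailed CV) = 0.7·0.6 + 0.3·0.4 = 0.54
P(low | detailed CV) = (0.7·0.6) / 0.54 = 0.42 / 0.54 = 0.777778

0.778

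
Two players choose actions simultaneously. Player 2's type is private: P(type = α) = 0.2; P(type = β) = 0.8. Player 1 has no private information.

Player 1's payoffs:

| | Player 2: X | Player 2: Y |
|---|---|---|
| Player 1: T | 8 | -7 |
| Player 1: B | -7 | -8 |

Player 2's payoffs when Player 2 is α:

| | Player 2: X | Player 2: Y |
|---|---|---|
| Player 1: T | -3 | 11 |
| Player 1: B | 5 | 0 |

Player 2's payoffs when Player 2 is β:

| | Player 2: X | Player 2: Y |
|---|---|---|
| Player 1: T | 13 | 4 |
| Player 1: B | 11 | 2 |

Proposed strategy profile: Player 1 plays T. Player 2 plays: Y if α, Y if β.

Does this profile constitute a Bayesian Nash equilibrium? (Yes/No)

No

A profile is a BNE iff every type of every player is best-responding given beliefs about the other side.
Player 1 plays T: E[T] = 0.2·(-7) + 0.8·(-7) = -7; E[B] = -8. Best-responding. ✓
Player 2 (type α), facing T: X gives -3, Y gives 11. Proposed Y is best. ✓
Player 2 (type β), facing T: X gives 13, Y gives 4. Proposed Y is not best — profitable deviation exists. ✗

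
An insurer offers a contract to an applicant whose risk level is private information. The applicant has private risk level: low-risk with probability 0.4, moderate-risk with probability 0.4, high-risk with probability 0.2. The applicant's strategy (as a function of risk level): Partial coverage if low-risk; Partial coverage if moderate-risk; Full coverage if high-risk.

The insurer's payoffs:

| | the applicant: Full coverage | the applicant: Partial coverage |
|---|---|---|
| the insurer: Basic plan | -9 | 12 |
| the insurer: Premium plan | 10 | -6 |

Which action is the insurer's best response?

Basic plan

Compute the insurer's expected payoff for each action, taking the expectation over the applicant's type.
E[Basic plan] = 0.4·(12) + 0.4·(12) + 0.2·(-9) = 7.8
E[Premium plan] = 0.4·(-6) + 0.4·(-6) + 0.2·(10) = -2.8
Best response: Basic plan (7.8 is the largest).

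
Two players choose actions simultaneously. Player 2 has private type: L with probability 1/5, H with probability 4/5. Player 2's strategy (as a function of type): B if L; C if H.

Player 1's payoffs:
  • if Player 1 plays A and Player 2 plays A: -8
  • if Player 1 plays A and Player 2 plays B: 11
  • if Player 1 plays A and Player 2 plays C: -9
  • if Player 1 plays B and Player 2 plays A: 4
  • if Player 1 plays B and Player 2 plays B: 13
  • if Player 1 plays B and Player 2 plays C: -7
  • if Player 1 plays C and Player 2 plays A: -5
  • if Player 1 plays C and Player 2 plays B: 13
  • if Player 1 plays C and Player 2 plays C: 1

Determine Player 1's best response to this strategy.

Compute Player 1's expected payoff for each action, taking the expectation over Player 2's type.
E[A] = 1/5·(11) + 4/5·(-9) = -5
E[B] = 1/5·(13) + 4/5·(-7) = -3
E[C] = 1/5·(13) + 4/5·(1) = 17/5
Best response: C (17/5 is the largest).

C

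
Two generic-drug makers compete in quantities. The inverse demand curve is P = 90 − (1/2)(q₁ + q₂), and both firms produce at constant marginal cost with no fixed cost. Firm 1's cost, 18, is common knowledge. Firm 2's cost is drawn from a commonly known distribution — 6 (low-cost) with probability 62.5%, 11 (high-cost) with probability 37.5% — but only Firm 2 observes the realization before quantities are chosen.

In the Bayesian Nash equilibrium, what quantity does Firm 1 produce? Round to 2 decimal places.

Firm 2 with cost c maximizes (90 − (1/2)(q₁+q₂) − c)·q₂, giving q₂(c) = (90 − c − (1/2)q₁).
E[c₂] = 0.625·6 + 0.375·11 = 7.875
Firm 1's FOC against E[q₂] yields q₁ = (90 − 2·18 + E[c₂])/(3/2) = (90 − 36 + 7.875)/(3/2) = 41.25.

41.25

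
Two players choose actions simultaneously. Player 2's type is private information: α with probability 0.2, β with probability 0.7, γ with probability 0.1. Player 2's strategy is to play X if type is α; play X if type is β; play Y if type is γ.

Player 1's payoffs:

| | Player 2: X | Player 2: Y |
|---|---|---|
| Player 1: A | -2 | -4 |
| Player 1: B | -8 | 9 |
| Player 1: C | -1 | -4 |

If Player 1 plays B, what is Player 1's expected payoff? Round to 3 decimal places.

-6.300

E[B] = 0.2·(-8) + 0.7·(-8) + 0.1·9 = (-1.6) + (-5.6) + 0.9 = -6.3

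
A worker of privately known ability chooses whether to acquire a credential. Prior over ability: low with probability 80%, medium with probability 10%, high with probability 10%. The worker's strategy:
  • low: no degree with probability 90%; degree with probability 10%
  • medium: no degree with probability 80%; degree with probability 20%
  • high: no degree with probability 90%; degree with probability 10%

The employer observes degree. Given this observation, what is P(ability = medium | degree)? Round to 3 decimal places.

Apply Bayes' rule using the sender's strategy as the likelihood.
P(degree) = 0.8·0.1 + 0.1·0.2 + 0.1·0.1 = 0.11
P(medium | degree) = (0.1·0.2) / 0.11 = 0.02 / 0.11 = 0.181818

0.182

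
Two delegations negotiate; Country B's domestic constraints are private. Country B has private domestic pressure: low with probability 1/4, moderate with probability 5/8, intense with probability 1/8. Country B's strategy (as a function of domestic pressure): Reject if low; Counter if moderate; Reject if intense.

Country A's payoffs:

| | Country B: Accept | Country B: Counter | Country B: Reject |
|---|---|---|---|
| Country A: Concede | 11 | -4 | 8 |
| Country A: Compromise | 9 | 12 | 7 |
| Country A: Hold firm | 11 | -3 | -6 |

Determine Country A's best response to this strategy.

E[Concede] = 1/4·(8) + 5/8·(-4) + 1/8·(8) = 1/2
E[Compromise] = 1/4·(7) + 5/8·(12) + 1/8·(7) = 81/8
E[Hold firm] = 1/4·(-6) + 5/8·(-3) + 1/8·(-6) = -33/8
Best response: Compromise (81/8 is the largest).

Compromise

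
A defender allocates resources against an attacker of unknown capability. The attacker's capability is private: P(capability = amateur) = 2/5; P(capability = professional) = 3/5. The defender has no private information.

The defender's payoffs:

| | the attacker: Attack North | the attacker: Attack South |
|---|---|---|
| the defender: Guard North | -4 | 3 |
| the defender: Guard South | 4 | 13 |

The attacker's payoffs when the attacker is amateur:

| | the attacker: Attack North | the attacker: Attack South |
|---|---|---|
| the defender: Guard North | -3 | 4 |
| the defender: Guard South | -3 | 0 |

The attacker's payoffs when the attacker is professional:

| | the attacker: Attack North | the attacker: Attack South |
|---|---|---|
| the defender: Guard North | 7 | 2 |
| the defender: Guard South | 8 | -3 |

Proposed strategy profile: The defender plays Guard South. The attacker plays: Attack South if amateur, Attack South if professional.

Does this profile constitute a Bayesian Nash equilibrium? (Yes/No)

The defender plays Guard South: E[Guard South] = 2/5·(13) + 3/5·(13) = 13; E[Guard North] = 3. Best-responding. ✓
The attacker (capability amateur), facing Guard South: Attack North gives -3, Attack South gives 0. Proposed Attack South is best. ✓
The attacker (capability professional), facing Guard South: Attack North gives 8, Attack South gives -3. Proposed Attack South is not best — profitable deviation exists. ✗

No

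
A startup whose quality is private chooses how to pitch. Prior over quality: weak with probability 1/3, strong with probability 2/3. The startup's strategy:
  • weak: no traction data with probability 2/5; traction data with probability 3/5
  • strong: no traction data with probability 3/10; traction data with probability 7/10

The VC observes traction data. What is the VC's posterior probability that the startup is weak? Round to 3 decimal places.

0.300

P(traction data) = (1/3)·(3/5) + (2/3)·(7/10) = 2/3
P(weak | traction data) = ((1/3)·(3/5)) / (2/3) = (1/5) / (2/3) = 3/10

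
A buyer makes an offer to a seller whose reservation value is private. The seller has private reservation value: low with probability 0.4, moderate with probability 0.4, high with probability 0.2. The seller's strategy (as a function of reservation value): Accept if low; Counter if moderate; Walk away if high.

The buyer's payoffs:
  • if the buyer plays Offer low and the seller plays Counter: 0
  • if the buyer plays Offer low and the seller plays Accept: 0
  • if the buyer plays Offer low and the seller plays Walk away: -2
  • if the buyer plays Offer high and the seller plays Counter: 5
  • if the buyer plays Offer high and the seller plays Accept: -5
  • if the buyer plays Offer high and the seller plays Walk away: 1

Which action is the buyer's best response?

Offer high

E[Offer low] = 0.4·(0) + 0.4·(0) + 0.2·(-2) = -0.4
E[Offer high] = 0.4·(-5) + 0.4·(5) + 0.2·(1) = 0.2
Best response: Offer high (0.2 is the largest).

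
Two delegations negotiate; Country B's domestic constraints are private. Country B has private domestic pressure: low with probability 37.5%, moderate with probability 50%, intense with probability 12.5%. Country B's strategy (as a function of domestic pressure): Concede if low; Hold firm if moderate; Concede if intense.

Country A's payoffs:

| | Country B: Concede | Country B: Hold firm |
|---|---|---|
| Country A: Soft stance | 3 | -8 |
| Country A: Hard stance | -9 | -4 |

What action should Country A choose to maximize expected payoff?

Soft stance

E[Soft stance] = 0.375·(3) + 0.5·(-8) + 0.125·(3) = -2.5
E[Hard stance] = 0.375·(-9) + 0.5·(-4) + 0.125·(-9) = -6.5
Best response: Soft stance (-2.5 is the largest).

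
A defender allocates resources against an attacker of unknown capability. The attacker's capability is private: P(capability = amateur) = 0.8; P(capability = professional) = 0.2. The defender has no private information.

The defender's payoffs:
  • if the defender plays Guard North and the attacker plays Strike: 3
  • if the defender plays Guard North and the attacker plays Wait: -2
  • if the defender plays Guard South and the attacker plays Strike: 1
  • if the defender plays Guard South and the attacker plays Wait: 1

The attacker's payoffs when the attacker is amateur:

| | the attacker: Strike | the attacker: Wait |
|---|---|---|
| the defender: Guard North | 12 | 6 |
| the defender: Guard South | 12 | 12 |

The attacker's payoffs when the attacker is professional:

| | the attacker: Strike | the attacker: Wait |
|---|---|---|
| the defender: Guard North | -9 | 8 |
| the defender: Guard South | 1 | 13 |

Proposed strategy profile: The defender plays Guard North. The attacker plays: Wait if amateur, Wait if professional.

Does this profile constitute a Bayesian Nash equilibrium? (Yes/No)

No

The defender plays Guard North: E[Guard North] = 0.8·(-2) + 0.2·(-2) = -2; E[Guard South] = 1. Not best-responding. ✗
The attacker (capability amateur), facing Guard North: Strike gives 12, Wait gives 6. Proposed Wait is not best — profitable deviation exists. ✗
The attacker (capability professional), facing Guard North: Strike gives -9, Wait gives 8. Proposed Wait is best. ✓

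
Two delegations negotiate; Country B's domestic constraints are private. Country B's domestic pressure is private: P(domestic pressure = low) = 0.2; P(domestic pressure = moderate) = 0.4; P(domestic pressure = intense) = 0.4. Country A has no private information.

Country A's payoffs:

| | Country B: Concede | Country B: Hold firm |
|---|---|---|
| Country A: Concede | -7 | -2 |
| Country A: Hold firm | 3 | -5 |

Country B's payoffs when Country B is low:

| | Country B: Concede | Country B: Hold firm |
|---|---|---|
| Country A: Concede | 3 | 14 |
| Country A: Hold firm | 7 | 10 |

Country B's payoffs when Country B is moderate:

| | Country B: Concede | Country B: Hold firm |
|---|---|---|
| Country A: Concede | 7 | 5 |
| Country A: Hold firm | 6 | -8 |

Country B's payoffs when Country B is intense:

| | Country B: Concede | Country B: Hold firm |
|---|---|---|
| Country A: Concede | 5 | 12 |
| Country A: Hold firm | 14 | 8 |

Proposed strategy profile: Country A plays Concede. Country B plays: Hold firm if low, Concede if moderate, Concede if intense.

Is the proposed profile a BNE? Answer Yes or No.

No

Country A plays Concede: E[Concede] = 0.2·(-2) + 0.4·(-7) + 0.4·(-7) = -6; E[Hold firm] = 1.4. Not best-responding. ✗
Country B (domestic pressure low), facing Concede: Concede gives 3, Hold firm gives 14. Proposed Hold firm is best. ✓
Country B (domestic pressure moderate), facing Concede: Concede gives 7, Hold firm gives 5. Proposed Concede is best. ✓
Country B (domestic pressure intense), facing Concede: Concede gives 5, Hold firm gives 12. Proposed Concede is not best — profitable deviation exists. ✗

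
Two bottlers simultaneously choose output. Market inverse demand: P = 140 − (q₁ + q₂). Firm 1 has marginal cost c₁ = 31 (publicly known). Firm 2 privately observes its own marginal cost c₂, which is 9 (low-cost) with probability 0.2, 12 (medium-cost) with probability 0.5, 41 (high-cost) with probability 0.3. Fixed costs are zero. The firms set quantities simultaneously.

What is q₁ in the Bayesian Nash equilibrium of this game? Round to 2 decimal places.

32.70

Type-c best response for Firm 2: q₂(c) = (140 − c)/2 − q₁/2.
Firm 1 maximizes expected profit; its first-order condition is 140 − 2q₁ − E[q₂] − 31 = 0.
Substituting E[q₂] and solving: E[c₂] = 20.1, so q₁ = (140 − 2·31 + 20.1)/3 = 32.7.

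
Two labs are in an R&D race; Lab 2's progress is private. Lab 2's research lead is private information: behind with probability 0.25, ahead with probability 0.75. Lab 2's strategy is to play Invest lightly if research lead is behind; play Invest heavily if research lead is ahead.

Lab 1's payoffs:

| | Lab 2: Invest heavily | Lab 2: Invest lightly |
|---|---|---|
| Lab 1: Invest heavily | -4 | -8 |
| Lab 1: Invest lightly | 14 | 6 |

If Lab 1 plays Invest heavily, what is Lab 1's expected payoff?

E[Invest heavily] = 0.25·(-8) + 0.75·(-4) = (-2) + (-3) = -5

-5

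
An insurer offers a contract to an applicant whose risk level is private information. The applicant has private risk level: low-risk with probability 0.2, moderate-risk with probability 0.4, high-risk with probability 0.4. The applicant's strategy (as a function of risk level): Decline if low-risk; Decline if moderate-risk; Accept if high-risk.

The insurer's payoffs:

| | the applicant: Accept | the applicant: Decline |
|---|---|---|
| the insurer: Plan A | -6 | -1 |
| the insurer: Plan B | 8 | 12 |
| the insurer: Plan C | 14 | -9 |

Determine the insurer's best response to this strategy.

Plan B

E[Plan A] = 0.2·(-1) + 0.4·(-1) + 0.4·(-6) = -3
E[Plan B] = 0.2·(12) + 0.4·(12) + 0.4·(8) = 10.4
E[Plan C] = 0.2·(-9) + 0.4·(-9) + 0.4·(14) = 0.2
Best response: Plan B (10.4 is the largest).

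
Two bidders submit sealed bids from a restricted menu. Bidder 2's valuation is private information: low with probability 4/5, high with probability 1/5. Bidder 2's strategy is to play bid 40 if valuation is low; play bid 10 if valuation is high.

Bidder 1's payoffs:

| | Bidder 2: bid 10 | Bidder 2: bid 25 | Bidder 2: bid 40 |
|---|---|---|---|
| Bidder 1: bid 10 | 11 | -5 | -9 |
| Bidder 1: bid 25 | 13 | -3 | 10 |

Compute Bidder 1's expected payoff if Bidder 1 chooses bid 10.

-5

Take the expectation over Bidder 2's valuation, weighting each type's action by its prior probability.
E[bid 10] = 4/5·(-9) + 1/5·11 = (-36/5) + 11/5 = -5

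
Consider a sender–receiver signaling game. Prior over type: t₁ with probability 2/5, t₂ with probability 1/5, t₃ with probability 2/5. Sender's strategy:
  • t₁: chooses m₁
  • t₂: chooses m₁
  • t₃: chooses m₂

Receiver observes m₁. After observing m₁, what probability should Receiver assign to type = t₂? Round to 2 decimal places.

Apply Bayes' rule using the sender's strategy as the likelihood.
P(m₁) = (2/5)·1 + (1/5)·1 + (2/5)·0 = 3/5
P(t₂ | m₁) = ((1/5)·1) / (3/5) = (1/5) / (3/5) = 1/3

0.33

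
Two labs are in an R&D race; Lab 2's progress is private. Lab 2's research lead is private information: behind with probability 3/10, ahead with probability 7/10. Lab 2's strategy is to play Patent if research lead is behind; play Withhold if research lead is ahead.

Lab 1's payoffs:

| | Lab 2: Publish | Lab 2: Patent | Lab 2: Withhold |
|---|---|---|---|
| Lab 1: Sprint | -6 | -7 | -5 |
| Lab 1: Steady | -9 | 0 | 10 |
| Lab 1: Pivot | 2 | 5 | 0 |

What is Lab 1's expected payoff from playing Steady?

E[Steady] = 3/10·0 + 7/10·10 = 0 + 7 = 7

7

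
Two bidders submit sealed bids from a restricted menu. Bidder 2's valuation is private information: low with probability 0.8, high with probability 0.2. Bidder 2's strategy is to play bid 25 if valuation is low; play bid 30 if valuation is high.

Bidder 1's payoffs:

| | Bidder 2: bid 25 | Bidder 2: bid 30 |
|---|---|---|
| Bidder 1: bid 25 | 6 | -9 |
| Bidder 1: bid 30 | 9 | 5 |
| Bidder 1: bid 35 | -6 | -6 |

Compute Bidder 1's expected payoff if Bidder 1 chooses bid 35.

-6

Take the expectation over Bidder 2's valuation, weighting each type's action by its prior probability.
E[bid 35] = 0.8·(-6) + 0.2·(-6) = (-4.8) + (-1.2) = -6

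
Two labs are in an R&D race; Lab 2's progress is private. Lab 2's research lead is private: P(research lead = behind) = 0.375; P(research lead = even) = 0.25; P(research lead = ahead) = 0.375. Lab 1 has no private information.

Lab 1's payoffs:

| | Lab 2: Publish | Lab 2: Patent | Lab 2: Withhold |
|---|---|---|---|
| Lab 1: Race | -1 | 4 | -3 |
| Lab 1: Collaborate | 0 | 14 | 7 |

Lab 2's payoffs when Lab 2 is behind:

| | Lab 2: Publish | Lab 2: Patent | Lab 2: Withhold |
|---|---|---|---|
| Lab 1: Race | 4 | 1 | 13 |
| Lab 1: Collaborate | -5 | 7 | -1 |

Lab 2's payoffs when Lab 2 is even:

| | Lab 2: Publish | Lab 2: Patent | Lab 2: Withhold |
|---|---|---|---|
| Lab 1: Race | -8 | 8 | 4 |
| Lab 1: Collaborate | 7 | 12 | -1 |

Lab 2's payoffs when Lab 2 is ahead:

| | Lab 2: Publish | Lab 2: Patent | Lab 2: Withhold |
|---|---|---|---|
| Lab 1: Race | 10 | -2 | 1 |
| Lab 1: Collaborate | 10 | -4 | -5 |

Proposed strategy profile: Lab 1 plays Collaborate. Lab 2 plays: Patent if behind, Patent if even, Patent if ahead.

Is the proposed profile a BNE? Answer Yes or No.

No

Lab 1 plays Collaborate: E[Collaborate] = 0.375·(14) + 0.25·(14) + 0.375·(14) = 14; E[Race] = 4. Best-responding. ✓
Lab 2 (research lead behind), facing Collaborate: Publish gives -5, Patent gives 7, Withhold gives -1. Proposed Patent is best. ✓
Lab 2 (research lead even), facing Collaborate: Publish gives 7, Patent gives 12, Withhold gives -1. Proposed Patent is best. ✓
Lab 2 (research lead ahead), facing Collaborate: Publish gives 10, Patent gives -4, Withhold gives -5. Proposed Patent is not best — profitable deviation exists. ✗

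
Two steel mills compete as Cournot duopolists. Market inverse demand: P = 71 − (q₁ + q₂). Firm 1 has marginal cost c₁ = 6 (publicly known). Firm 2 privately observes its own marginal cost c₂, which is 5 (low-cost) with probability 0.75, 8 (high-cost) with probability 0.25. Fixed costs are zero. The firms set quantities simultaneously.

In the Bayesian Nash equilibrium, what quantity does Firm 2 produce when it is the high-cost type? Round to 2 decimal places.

Type-c best response for Firm 2: q₂(c) = (71 − c)/2 − q₁/2.
Firm 1 maximizes expected profit; its first-order condition is 71 − 2q₁ − E[q₂] − 6 = 0.
Substituting E[q₂] and solving: E[c₂] = 5.75, so q₁ = (71 − 2·6 + 5.75)/3 = 21.5833.
q₂(high-cost) = (71 − 8 − 21.5833)/2 = 20.7083.

20.71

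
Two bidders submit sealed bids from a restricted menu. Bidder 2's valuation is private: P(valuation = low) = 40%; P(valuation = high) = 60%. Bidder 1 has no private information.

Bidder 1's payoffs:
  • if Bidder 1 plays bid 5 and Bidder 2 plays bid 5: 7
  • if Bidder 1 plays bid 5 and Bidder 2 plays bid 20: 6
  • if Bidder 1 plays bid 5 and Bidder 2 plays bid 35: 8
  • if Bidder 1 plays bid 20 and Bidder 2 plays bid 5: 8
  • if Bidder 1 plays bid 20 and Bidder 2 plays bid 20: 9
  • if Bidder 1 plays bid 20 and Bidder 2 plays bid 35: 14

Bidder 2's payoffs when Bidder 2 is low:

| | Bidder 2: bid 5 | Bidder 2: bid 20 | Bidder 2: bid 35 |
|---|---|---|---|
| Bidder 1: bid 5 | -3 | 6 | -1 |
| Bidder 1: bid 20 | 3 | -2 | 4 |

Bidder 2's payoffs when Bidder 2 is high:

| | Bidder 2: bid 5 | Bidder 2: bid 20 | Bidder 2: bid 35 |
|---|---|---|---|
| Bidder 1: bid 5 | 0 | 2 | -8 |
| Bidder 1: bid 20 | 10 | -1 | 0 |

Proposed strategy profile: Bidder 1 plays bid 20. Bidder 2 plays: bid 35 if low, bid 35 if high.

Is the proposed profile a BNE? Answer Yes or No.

No

A profile is a BNE iff every type of every player is best-responding given beliefs about the other side.
Bidder 1 plays bid 20: E[bid 20] = 0.4·(14) + 0.6·(14) = 14; E[bid 5] = 8. Best-responding. ✓
Bidder 2 (valuation low), facing bid 20: bid 5 gives 3, bid 20 gives -2, bid 35 gives 4. Proposed bid 35 is best. ✓
Bidder 2 (valuation high), facing bid 20: bid 5 gives 10, bid 20 gives -1, bid 35 gives 0. Proposed bid 35 is not best — profitable deviation exists. ✗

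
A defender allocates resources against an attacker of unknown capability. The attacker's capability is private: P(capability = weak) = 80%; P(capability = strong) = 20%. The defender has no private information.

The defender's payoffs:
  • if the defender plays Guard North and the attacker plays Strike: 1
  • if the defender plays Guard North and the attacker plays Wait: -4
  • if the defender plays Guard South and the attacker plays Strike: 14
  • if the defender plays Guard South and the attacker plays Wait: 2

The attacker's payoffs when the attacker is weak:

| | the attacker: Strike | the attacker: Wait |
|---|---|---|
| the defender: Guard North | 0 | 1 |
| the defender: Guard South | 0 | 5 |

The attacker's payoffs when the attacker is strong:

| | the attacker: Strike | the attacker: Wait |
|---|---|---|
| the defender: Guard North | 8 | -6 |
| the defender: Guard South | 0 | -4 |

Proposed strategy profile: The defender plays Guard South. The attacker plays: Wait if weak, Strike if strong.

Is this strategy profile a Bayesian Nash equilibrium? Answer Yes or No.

Yes

The defender plays Guard South: E[Guard South] = 0.8·(2) + 0.2·(14) = 4.4; E[Guard North] = -3. Best-responding. ✓
The attacker (capability weak), facing Guard South: Strike gives 0, Wait gives 5. Proposed Wait is best. ✓
The attacker (capability strong), facing Guard South: Strike gives 0, Wait gives -4. Proposed Strike is best. ✓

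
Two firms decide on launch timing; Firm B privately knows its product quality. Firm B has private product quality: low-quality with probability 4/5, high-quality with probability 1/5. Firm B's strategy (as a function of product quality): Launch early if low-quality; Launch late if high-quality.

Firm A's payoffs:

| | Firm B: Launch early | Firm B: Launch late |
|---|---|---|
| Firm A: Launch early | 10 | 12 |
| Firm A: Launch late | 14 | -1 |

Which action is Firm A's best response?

E[Launch early] = 4/5·(10) + 1/5·(12) = 52/5
E[Launch late] = 4/5·(14) + 1/5·(-1) = 11
Best response: Launch late (11 is the largest).

Launch late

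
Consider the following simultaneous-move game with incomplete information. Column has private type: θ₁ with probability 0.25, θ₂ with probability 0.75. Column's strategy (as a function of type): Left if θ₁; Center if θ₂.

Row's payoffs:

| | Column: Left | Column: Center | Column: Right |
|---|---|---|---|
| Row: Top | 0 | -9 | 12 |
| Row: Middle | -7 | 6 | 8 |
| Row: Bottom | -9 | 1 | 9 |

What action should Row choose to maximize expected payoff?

E[Top] = 0.25·(0) + 0.75·(-9) = -6.75
E[Middle] = 0.25·(-7) + 0.75·(6) = 2.75
E[Bottom] = 0.25·(-9) + 0.75·(1) = -1.5
Best response: Middle (2.75 is the largest).

Middle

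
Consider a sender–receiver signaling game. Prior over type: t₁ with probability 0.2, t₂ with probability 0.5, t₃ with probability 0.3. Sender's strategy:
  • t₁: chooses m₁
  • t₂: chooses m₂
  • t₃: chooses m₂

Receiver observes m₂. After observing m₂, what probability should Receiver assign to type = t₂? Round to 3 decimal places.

P(m₂) = 0.2·0 + 0.5·1 + 0.3·1 = 0.8
P(t₂ | m₂) = (0.5·1) / 0.8 = 0.5 / 0.8 = 0.625

0.625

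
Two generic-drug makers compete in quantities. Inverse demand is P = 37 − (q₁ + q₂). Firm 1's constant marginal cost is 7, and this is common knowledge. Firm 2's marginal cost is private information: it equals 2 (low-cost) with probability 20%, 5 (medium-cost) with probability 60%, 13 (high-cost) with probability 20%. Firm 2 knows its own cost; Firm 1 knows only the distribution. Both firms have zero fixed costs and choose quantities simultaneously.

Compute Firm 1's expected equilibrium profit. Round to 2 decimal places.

93.44

Each type of Firm 2 best-responds to q₁; Firm 1 best-responds to the expected q₂ over Firm 2's types.
Firm 2 with cost c maximizes (37 − (q₁+q₂) − c)·q₂, giving q₂(c) = (37 − c − q₁)/2.
E[c₂] = 0.2·2 + 0.6·5 + 0.2·13 = 6
Firm 1's FOC against E[q₂] yields q₁ = (37 − 2·7 + E[c₂])/3 = (37 − 14 + 6)/3 = 9.66667.
E[P] = 37 − (q₁ + E[q₂]) = 16.6667; Firm 1's expected profit = (E[P] − 7)·q₁ = (16.6667 − 7)·9.66667 = 93.4444.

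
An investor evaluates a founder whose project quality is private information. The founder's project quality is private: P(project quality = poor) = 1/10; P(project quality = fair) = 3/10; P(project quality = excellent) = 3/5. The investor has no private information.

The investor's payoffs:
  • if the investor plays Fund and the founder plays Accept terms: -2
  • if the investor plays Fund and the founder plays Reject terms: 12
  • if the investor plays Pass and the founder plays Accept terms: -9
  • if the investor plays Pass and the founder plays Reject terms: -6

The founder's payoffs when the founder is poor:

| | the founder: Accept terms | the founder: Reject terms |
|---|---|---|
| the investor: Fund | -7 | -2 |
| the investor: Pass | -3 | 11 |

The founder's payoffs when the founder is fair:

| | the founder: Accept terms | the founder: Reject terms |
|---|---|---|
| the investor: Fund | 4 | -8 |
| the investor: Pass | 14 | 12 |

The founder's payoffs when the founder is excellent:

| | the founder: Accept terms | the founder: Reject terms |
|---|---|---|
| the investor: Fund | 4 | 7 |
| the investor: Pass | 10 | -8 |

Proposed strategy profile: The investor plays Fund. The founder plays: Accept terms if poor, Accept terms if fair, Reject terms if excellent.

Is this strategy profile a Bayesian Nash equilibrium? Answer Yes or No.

No

The investor plays Fund: E[Fund] = 1/10·(-2) + 3/10·(-2) + 3/5·(12) = 32/5; E[Pass] = -36/5. Best-responding. ✓
The founder (project quality poor), facing Fund: Accept terms gives -7, Reject terms gives -2. Proposed Accept terms is not best — profitable deviation exists. ✗
The founder (project quality fair), facing Fund: Accept terms gives 4, Reject terms gives -8. Proposed Accept terms is best. ✓
The founder (project quality excellent), facing Fund: Accept terms gives 4, Reject terms gives 7. Proposed Reject terms is best. ✓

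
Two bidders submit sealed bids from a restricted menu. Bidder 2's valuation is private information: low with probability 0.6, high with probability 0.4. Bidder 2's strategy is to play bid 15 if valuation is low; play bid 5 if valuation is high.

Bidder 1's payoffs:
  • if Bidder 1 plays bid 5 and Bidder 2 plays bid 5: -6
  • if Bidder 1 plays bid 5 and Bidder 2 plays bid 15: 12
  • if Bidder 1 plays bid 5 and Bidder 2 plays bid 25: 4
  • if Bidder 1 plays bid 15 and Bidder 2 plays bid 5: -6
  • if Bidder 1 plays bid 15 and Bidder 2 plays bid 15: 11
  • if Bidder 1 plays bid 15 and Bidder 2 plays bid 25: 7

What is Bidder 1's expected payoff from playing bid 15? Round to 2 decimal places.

Take the expectation over Bidder 2's valuation, weighting each type's action by its prior probability.
E[bid 15] = 0.6·11 + 0.4·(-6) = 6.6 + (-2.4) = 4.2

4.20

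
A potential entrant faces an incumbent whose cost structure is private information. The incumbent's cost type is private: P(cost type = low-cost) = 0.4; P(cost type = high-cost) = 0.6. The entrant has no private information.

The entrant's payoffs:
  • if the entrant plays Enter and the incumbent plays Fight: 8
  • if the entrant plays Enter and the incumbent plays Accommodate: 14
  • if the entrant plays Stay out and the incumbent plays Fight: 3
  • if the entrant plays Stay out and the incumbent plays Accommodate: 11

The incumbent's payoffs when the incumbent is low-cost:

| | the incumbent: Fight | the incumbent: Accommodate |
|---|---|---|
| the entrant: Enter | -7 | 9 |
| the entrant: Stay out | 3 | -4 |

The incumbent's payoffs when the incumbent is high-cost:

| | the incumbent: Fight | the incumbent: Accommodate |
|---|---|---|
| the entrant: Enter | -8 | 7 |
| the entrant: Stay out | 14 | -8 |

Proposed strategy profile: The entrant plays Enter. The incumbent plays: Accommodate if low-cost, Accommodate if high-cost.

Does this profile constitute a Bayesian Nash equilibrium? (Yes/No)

The entrant plays Enter: E[Enter] = 0.4·(14) + 0.6·(14) = 14; E[Stay out] = 11. Best-responding. ✓
The incumbent (cost type low-cost), facing Enter: Fight gives -7, Accommodate gives 9. Proposed Accommodate is best. ✓
The incumbent (cost type high-cost), facing Enter: Fight gives -8, Accommodate gives 7. Proposed Accommodate is best. ✓

Yes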